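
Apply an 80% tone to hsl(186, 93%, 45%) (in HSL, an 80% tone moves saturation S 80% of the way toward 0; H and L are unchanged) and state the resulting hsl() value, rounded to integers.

S moves 80% from 93 toward 0: 93 − 74.4 = 18.6 → 19.
H and L are unchanged.

hsl(186, 19%, 45%)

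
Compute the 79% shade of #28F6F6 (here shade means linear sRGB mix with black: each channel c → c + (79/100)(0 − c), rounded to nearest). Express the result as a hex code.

#28F6F6 is rgb(40, 246, 246).
Per channel, c → c + 0.79(0 − c):
  R: 40 + 0.79×(0−40) = 40 − 31.6 = 8.4 → 8
  G: 246 + 0.79×(0−246) = 246 − 194.34 = 51.66 → 52
  B: 246 − 194.34 = 51.66 → 52
rgb(8, 52, 52) = #083434.

#083434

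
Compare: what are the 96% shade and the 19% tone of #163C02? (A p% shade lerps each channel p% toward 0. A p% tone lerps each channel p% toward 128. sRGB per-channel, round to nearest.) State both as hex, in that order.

#010200, #2A491A

#163C02 is rgb(22, 60, 2).
96% shade:
  R: 22 − 21.12 = 0.88 → 1
  G: 60 + 0.96×(0−60) = 60 − 57.6 = 2.4 → 2
  B: 2 − 1.92 = 0.08 → 0
  → #010200
19% tone:
  R: 22 + 20.14 = 42.14 → 42
  G: 60 + 0.19×(128−60) = 60 + 12.92 = 72.92 → 73
  B: 2 + 0.19×(128−2) = 2 + 23.94 = 25.94 → 26
  → #2A491A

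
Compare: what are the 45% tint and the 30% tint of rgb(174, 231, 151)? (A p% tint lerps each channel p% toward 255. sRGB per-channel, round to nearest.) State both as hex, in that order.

#D2F2C6, #C6EEB6

45% tint:
  R: 174 + 36.45 = 210.45 → 210
  G: 231 + 0.45×(255−231) = 231 + 10.8 = 241.8 → 242
  B: 151 + 46.8 = 197.8 → 198
  → #D2F2C6
30% tint:
  R: 174 + 0.3×(255−174) = 174 + 24.3 = 198.3 → 198
  G: 231 + 7.2 = 238.2 → 238
  B: 151 + 0.3×(255−151) = 151 + 31.2 = 182.2 → 182
  → #C6EEB6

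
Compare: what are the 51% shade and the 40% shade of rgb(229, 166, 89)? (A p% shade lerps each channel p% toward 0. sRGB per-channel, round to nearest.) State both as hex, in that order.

#70512c, #896435

51% shade:
  R: 229 + 0.51×(0−229) = 229 − 116.79 = 112.21 → 112
  G: 166 − 84.66 = 81.34 → 81
  B: 89 − 45.39 = 43.61 → 44
  → #70512c
40% shade:
  R: 229 + 0.4×(0−229) = 229 − 91.6 = 137.4 → 137
  G: 166 + 0.4×(0−166) = 166 − 66.4 = 99.6 → 100
  B: 89 − 35.6 = 53.4 → 53
  → #896435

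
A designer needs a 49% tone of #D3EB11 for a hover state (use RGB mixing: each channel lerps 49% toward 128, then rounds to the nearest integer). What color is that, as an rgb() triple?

rgb(170, 183, 71)

#D3EB11 is rgb(211, 235, 17).
Lerp each channel 49% toward 128:
  R: 211 + 0.49×(128−211) = 211 − 40.67 = 170.33 → 170
  G: 235 − 52.43 = 182.57 → 183
  B: 17 + 0.49×(128−17) = 17 + 54.39 = 71.39 → 71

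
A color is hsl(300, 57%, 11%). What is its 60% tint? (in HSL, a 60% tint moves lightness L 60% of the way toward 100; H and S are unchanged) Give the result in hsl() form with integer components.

hsl(300, 57%, 64%)

L moves 60% from 11 toward 100: 11 + 53.4 = 64.4 → 64.
H and S are unchanged.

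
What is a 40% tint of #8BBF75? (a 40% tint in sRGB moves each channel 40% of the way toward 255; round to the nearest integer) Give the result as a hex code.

#8BBF75 is rgb(139, 191, 117).
Per channel, c → c + 0.4(255 − c):
  R: 139 + 46.4 = 185.4 → 185
  G: 191 + 0.4×(255−191) = 191 + 25.6 = 216.6 → 217
  B: 117 + 55.2 = 172.2 → 172
rgb(185, 217, 172) = #B9D9AC.

#B9D9AC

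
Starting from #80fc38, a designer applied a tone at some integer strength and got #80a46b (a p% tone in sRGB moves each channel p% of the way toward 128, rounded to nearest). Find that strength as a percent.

#80fc38 is rgb(128, 252, 56); #80a46b is rgb(128, 164, 107).
On the G channel (widest range): 164 ≈ 252 + (p/100)(128 − 252), so p ≈ 100×(164 − 252)/(128 − 252) = -8800/-124 = 70.97.
p = 71 reproduces all three channels after rounding.

71%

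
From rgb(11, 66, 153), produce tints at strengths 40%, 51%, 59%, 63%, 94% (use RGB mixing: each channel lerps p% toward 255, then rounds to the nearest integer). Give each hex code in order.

#6d8ec2, #87a2cd, #9bb2d5, #a5b9d9, #f0f4f9

40%: (11 + 97.6 = 108.6→109, 66 + 75.6 = 141.6→142, 153 + 40.8 = 193.8→194) → #6d8ec2
51%: (11 + 124.44 = 135.44→135, 66 + 96.39 = 162.39→162, 153 + 52.02 = 205.02→205) → #87a2cd
59%: (11 + 143.96 = 154.96→155, 66 + 111.51 = 177.51→178, 153 + 60.18 = 213.18→213) → #9bb2d5
63%: (11 + 153.72 = 164.72→165, 66 + 119.07 = 185.07→185, 153 + 64.26 = 217.26→217) → #a5b9d9
94%: (11 + 229.36 = 240.36→240, 66 + 177.66 = 243.66→244, 153 + 95.88 = 248.88→249) → #f0f4f9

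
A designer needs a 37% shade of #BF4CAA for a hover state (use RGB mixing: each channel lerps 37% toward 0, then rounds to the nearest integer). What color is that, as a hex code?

#78306B

#BF4CAA is rgb(191, 76, 170).
Per channel, c → c + 0.37(0 − c):
  R: 191 − 70.67 = 120.33 → 120
  G: 76 + 0.37×(0−76) = 76 − 28.12 = 47.88 → 48
  B: 170 − 62.9 = 107.1 → 107
rgb(120, 48, 107) = #78306B.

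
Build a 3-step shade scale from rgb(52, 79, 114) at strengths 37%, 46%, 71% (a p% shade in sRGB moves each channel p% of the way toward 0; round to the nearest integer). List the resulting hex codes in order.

#213248, #1C2B3E, #0F1721

37%: (52 − 19.24 = 32.76→33, 79 − 29.23 = 49.77→50, 114 − 42.18 = 71.82→72) → #213248
46%: (52 − 23.92 = 28.08→28, 79 − 36.34 = 42.66→43, 114 − 52.44 = 61.56→62) → #1C2B3E
71%: (52 − 36.92 = 15.08→15, 79 − 56.09 = 22.91→23, 114 − 80.94 = 33.06→33) → #0F1721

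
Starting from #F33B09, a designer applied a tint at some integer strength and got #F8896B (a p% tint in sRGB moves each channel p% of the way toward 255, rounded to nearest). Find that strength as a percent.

40%

#F33B09 is rgb(243, 59, 9); #F8896B is rgb(248, 137, 107).
On the B channel (widest range): 107 ≈ 9 + (p/100)(255 − 9), so p ≈ 100×(107 − 9)/(255 − 9) = 9800/246 = 39.84.
p = 40 reproduces all three channels after rounding.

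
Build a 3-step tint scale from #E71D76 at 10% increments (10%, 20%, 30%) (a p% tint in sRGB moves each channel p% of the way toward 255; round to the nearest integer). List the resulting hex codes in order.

#E71D76 is rgb(231, 29, 118).
10%: (231 + 2.4 = 233.4→233, 29 + 22.6 = 51.6→52, 118 + 13.7 = 131.7→132) → #E93484
20%: (231 + 4.8 = 235.8→236, 29 + 45.2 = 74.2→74, 118 + 27.4 = 145.4→145) → #EC4A91
30%: (231 + 7.2 = 238.2→238, 29 + 67.8 = 96.8→97, 118 + 41.1 = 159.1→159) → #EE619F

#E93484, #EC4A91, #EE619F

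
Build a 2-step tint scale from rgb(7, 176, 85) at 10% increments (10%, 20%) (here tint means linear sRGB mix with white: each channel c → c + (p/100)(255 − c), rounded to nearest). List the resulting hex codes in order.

#20b866, #39c077

10%: (7 + 24.8 = 31.8→32, 176 + 7.9 = 183.9→184, 85 + 17 = 102→102) → #20b866
20%: (7 + 49.6 = 56.6→57, 176 + 15.8 = 191.8→192, 85 + 34 = 119→119) → #39c077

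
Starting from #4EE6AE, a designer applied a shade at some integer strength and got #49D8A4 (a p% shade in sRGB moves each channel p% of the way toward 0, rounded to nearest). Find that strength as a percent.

#4EE6AE is rgb(78, 230, 174); #49D8A4 is rgb(73, 216, 164).
On the G channel (widest range): 216 ≈ 230 + (p/100)(0 − 230), so p ≈ 100×(216 − 230)/(0 − 230) = -1400/-230 = 6.09.
p = 6 reproduces all three channels after rounding.

6%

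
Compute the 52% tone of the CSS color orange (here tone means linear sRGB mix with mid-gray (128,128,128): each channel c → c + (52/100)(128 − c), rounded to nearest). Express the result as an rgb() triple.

rgb(189, 146, 67)

CSS orange is rgb(255, 165, 0).
Per channel, c → c + 0.52(128 − c):
  R: 255 − 66.04 = 188.96 → 189
  G: 165 + 0.52×(128−165) = 165 − 19.24 = 145.76 → 146
  B: 0 + 0.52×(128−0) = 0 + 66.56 = 66.56 → 67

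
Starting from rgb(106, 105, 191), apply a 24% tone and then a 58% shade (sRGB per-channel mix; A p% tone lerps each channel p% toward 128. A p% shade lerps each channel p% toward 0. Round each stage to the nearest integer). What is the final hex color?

Per channel, c → c + 0.24(128 − c):
  R: 106 + 0.24×(128−106) = 106 + 5.28 = 111.28 → 111
  G: 105 + 0.24×(128−105) = 105 + 5.52 = 110.52 → 111
  B: 191 − 15.12 = 175.88 → 176
After the tone: rgb(111, 111, 176) = #6f6fb0.
A 58% shade moves each channel 58% toward 0:
  R: 111 − 64.38 = 46.62 → 47
  G: 111 − 64.38 = 46.62 → 47
  B: 176 − 102.08 = 73.92 → 74
rgb(47, 47, 74) = #2f2f4a.

#2f2f4a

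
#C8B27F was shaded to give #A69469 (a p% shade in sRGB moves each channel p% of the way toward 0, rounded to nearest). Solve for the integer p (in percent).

#C8B27F is rgb(200, 178, 127); #A69469 is rgb(166, 148, 105).
On the R channel (widest range): 166 ≈ 200 + (p/100)(0 − 200), so p ≈ 100×(166 − 200)/(0 − 200) = -3400/-200 = 17.00.
p = 17 reproduces all three channels after rounding.

17%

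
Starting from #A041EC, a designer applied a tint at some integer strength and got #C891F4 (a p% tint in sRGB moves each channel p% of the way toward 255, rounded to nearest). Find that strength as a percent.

42%

#A041EC is rgb(160, 65, 236); #C891F4 is rgb(200, 145, 244).
On the G channel (widest range): 145 ≈ 65 + (p/100)(255 − 65), so p ≈ 100×(145 − 65)/(255 − 65) = 8000/190 = 42.11.
p = 42 reproduces all three channels after rounding.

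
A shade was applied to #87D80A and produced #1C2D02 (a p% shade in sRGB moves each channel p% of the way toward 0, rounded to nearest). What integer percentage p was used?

79%

#87D80A is rgb(135, 216, 10); #1C2D02 is rgb(28, 45, 2).
On the G channel (widest range): 45 ≈ 216 + (p/100)(0 − 216), so p ≈ 100×(45 − 216)/(0 − 216) = -17100/-216 = 79.17.
p = 79 reproduces all three channels after rounding.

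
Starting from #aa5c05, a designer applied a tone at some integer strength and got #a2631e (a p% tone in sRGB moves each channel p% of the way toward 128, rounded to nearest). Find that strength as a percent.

20%

#aa5c05 is rgb(170, 92, 5); #a2631e is rgb(162, 99, 30).
On the B channel (widest range): 30 ≈ 5 + (p/100)(128 − 5), so p ≈ 100×(30 − 5)/(128 − 5) = 2500/123 = 20.33.
p = 20 reproduces all three channels after rounding.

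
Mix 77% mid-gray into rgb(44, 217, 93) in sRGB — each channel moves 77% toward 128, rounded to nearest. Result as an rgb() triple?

Per channel, c → c + 0.77(128 − c):
  R: 44 + 0.77×(128−44) = 44 + 64.68 = 108.68 → 109
  G: 217 − 68.53 = 148.47 → 148
  B: 93 + 0.77×(128−93) = 93 + 26.95 = 119.95 → 120

rgb(109, 148, 120)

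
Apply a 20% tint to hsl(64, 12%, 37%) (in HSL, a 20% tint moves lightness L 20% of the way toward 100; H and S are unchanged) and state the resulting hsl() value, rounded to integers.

hsl(64, 12%, 50%)

L moves 20% from 37 toward 100: 37 + 12.6 = 49.6 → 50.
H and S are unchanged.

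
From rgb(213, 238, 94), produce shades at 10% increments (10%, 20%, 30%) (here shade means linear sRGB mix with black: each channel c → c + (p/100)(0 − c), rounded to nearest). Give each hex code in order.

#c0d655, #aabe4b, #95a742

10%: (213 − 21.3 = 191.7→192, 238 − 23.8 = 214.2→214, 94 − 9.4 = 84.6→85) → #c0d655
20%: (213 − 42.6 = 170.4→170, 238 − 47.6 = 190.4→190, 94 − 18.8 = 75.2→75) → #aabe4b
30%: (213 − 63.9 = 149.1→149, 238 − 71.4 = 166.6→167, 94 − 28.2 = 65.8→66) → #95a742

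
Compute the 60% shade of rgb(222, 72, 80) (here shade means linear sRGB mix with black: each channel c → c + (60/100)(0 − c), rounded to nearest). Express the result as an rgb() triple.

A 60% shade moves each channel 60% toward 0:
  R: 222 + 0.6×(0−222) = 222 − 133.2 = 88.8 → 89
  G: 72 − 43.2 = 28.8 → 29
  B: 80 + 0.6×(0−80) = 80 − 48 = 32 → 32

rgb(89, 29, 32)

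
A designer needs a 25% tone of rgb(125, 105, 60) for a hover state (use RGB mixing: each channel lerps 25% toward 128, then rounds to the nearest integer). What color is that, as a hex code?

#7E6F4D

Lerp each channel 25% toward 128:
  R: 125 + 0.25×(128−125) = 125 + 0.75 = 125.75 → 126
  G: 105 + 5.75 = 110.75 → 111
  B: 60 + 0.25×(128−60) = 60 + 17 = 77 → 77
rgb(126, 111, 77) = #7E6F4D.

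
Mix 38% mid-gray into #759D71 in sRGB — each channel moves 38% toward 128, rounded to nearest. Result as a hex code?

#799277

#759D71 is rgb(117, 157, 113).
Per channel, c → c + 0.38(128 − c):
  R: 117 + 4.18 = 121.18 → 121
  G: 157 − 11.02 = 145.98 → 146
  B: 113 + 0.38×(128−113) = 113 + 5.7 = 118.7 → 119
rgb(121, 146, 119) = #799277.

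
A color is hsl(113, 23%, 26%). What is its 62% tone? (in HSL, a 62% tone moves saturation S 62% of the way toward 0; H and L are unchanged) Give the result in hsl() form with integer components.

S moves 62% from 23 toward 0: 23 − 14.26 = 8.74 → 9.
H and L are unchanged.

hsl(113, 9%, 26%)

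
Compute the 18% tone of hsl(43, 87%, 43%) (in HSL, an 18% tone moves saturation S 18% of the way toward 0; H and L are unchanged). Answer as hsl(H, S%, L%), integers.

S moves 18% from 87 toward 0: 87 − 15.66 = 71.34 → 71.
H and L are unchanged.

hsl(43, 71%, 43%)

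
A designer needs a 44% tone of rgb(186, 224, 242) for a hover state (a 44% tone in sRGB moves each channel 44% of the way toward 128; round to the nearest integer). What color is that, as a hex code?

#A0B6C0

A 44% tone moves each channel 44% toward 128:
  R: 186 − 25.52 = 160.48 → 160
  G: 224 − 42.24 = 181.76 → 182
  B: 242 − 50.16 = 191.84 → 192
rgb(160, 182, 192) = #A0B6C0.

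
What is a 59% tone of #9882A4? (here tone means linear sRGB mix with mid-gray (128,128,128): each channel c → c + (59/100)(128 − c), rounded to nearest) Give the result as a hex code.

#8A818F

#9882A4 is rgb(152, 130, 164).
Per channel, c → c + 0.59(128 − c):
  R: 152 − 14.16 = 137.84 → 138
  G: 130 + 0.59×(128−130) = 130 − 1.18 = 128.82 → 129
  B: 164 − 21.24 = 142.76 → 143
rgb(138, 129, 143) = #8A818F.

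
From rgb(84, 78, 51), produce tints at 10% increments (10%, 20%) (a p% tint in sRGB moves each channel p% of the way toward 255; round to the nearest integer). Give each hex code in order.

#656047, #76715c

10%: (84 + 17.1 = 101.1→101, 78 + 17.7 = 95.7→96, 51 + 20.4 = 71.4→71) → #656047
20%: (84 + 34.2 = 118.2→118, 78 + 35.4 = 113.4→113, 51 + 40.8 = 91.8→92) → #76715c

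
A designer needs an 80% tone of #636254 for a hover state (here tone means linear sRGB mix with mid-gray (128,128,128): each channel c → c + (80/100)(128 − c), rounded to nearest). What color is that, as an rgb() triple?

rgb(122, 122, 119)

#636254 is rgb(99, 98, 84).
Lerp each channel 80% toward 128:
  R: 99 + 0.8×(128−99) = 99 + 23.2 = 122.2 → 122
  G: 98 + 0.8×(128−98) = 98 + 24 = 122 → 122
  B: 84 + 0.8×(128−84) = 84 + 35.2 = 119.2 → 119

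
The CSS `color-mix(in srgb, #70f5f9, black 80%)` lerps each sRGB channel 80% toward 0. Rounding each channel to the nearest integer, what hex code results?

#163132

#70f5f9 is rgb(112, 245, 249).
Per channel, c → c + 0.8(0 − c):
  R: 112 + 0.8×(0−112) = 112 − 89.6 = 22.4 → 22
  G: 245 − 196 = 49 → 49
  B: 249 − 199.2 = 49.8 → 50
rgb(22, 49, 50) = #163132.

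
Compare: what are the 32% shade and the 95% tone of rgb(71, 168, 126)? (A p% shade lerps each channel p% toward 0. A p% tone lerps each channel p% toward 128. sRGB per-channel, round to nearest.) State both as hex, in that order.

32% shade:
  R: 71 + 0.32×(0−71) = 71 − 22.72 = 48.28 → 48
  G: 168 − 53.76 = 114.24 → 114
  B: 126 − 40.32 = 85.68 → 86
  → #307256
95% tone:
  R: 71 + 0.95×(128−71) = 71 + 54.15 = 125.15 → 125
  G: 168 + 0.95×(128−168) = 168 − 38 = 130 → 130
  B: 126 + 0.95×(128−126) = 126 + 1.9 = 127.9 → 128
  → #7D8280

#307256, #7D8280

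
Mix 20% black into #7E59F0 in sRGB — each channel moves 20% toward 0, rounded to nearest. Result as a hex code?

#7E59F0 is rgb(126, 89, 240).
A 20% shade moves each channel 20% toward 0:
  R: 126 + 0.2×(0−126) = 126 − 25.2 = 100.8 → 101
  G: 89 − 17.8 = 71.2 → 71
  B: 240 − 48 = 192 → 192
rgb(101, 71, 192) = #6547C0.

#6547C0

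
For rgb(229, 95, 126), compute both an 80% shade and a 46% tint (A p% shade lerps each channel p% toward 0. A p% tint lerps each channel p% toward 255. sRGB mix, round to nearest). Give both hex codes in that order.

#2E1319, #F1A9B9

80% shade:
  R: 229 − 183.2 = 45.8 → 46
  G: 95 + 0.8×(0−95) = 95 − 76 = 19 → 19
  B: 126 − 100.8 = 25.2 → 25
  → #2E1319
46% tint:
  R: 229 + 0.46×(255−229) = 229 + 11.96 = 240.96 → 241
  G: 95 + 73.6 = 168.6 → 169
  B: 126 + 59.34 = 185.34 → 185
  → #F1A9B9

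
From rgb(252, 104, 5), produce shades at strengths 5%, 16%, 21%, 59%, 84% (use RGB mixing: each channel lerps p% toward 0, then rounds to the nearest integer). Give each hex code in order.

5%: (252 − 12.6 = 239.4→239, 104 − 5.2 = 98.8→99, 5→5) → #ef6305
16%: (252 − 40.32 = 211.68→212, 104 − 16.64 = 87.36→87, 5 − 0.8 = 4.2→4) → #d45704
21%: (252 − 52.92 = 199.08→199, 104 − 21.84 = 82.16→82, 5 − 1.05 = 3.95→4) → #c75204
59%: (252 − 148.68 = 103.32→103, 104 − 61.36 = 42.64→43, 5 − 2.95 = 2.05→2) → #672b02
84%: (252 − 211.68 = 40.32→40, 104 − 87.36 = 16.64→17, 5 − 4.2 = 0.8→1) → #281101

#ef6305, #d45704, #c75204, #672b02, #281101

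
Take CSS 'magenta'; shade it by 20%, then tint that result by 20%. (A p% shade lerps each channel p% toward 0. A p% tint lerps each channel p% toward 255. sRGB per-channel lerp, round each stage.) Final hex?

CSS magenta is rgb(255, 0, 255).
A 20% shade moves each channel 20% toward 0:
  R: 255 + 0.2×(0−255) = 255 − 51 = 204 → 204
  G: 0 + 0.2×(0−0) = 0 + 0 = 0 → 0
  B: 255 + 0.2×(0−255) = 255 − 51 = 204 → 204
After the shade: rgb(204, 0, 204) = #CC00CC.
Per channel, c → c + 0.2(255 − c):
  R: 204 + 10.2 = 214.2 → 214
  G: 0 + 0.2×(255−0) = 0 + 51 = 51 → 51
  B: 204 + 0.2×(255−204) = 204 + 10.2 = 214.2 → 214
rgb(214, 51, 214) = #D633D6.

#D633D6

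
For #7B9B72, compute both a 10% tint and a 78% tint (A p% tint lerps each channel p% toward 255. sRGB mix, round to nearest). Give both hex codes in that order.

#88A580, #E2E9E0

#7B9B72 is rgb(123, 155, 114).
10% tint:
  R: 123 + 0.1×(255−123) = 123 + 13.2 = 136.2 → 136
  G: 155 + 10 = 165 → 165
  B: 114 + 14.1 = 128.1 → 128
  → #88A580
78% tint:
  R: 123 + 102.96 = 225.96 → 226
  G: 155 + 78 = 233 → 233
  B: 114 + 109.98 = 223.98 → 224
  → #E2E9E0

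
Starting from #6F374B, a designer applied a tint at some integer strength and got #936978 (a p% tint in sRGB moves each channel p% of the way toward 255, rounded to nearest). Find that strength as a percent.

#6F374B is rgb(111, 55, 75); #936978 is rgb(147, 105, 120).
On the G channel (widest range): 105 ≈ 55 + (p/100)(255 − 55), so p ≈ 100×(105 − 55)/(255 − 55) = 5000/200 = 25.00.
p = 25 reproduces all three channels after rounding.

25%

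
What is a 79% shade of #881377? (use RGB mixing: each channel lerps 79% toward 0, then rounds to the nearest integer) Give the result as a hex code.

#881377 is rgb(136, 19, 119).
Per channel, c → c + 0.79(0 − c):
  R: 136 + 0.79×(0−136) = 136 − 107.44 = 28.56 → 29
  G: 19 − 15.01 = 3.99 → 4
  B: 119 + 0.79×(0−119) = 119 − 94.01 = 24.99 → 25
rgb(29, 4, 25) = #1D0419.

#1D0419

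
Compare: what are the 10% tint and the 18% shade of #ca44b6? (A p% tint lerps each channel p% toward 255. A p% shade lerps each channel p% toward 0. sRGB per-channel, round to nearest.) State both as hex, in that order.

#cf57bd, #a63895

#ca44b6 is rgb(202, 68, 182).
10% tint:
  R: 202 + 0.1×(255−202) = 202 + 5.3 = 207.3 → 207
  G: 68 + 18.7 = 86.7 → 87
  B: 182 + 0.1×(255−182) = 182 + 7.3 = 189.3 → 189
  → #cf57bd
18% shade:
  R: 202 + 0.18×(0−202) = 202 − 36.36 = 165.64 → 166
  G: 68 − 12.24 = 55.76 → 56
  B: 182 + 0.18×(0−182) = 182 − 32.76 = 149.24 → 149
  → #a63895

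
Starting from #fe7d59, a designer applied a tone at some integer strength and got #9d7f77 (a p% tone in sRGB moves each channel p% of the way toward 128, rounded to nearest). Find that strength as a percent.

#fe7d59 is rgb(254, 125, 89); #9d7f77 is rgb(157, 127, 119).
On the R channel (widest range): 157 ≈ 254 + (p/100)(128 − 254), so p ≈ 100×(157 − 254)/(128 − 254) = -9700/-126 = 76.98.
p = 77 reproduces all three channels after rounding.

77%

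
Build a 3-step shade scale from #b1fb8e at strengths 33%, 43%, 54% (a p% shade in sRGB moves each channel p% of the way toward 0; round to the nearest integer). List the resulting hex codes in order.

#77a85f, #658f51, #517341

#b1fb8e is rgb(177, 251, 142).
33%: (177 − 58.41 = 118.59→119, 251 − 82.83 = 168.17→168, 142 − 46.86 = 95.14→95) → #77a85f
43%: (177 − 76.11 = 100.89→101, 251 − 107.93 = 143.07→143, 142 − 61.06 = 80.94→81) → #658f51
54%: (177 − 95.58 = 81.42→81, 251 − 135.54 = 115.46→115, 142 − 76.68 = 65.32→65) → #517341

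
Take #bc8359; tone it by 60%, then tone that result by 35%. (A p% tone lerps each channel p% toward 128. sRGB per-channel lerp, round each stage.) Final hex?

#bc8359 is rgb(188, 131, 89).
A 60% tone moves each channel 60% toward 128:
  R: 188 − 36 = 152 → 152
  G: 131 − 1.8 = 129.2 → 129
  B: 89 + 23.4 = 112.4 → 112
After the tone: rgb(152, 129, 112) = #988170.
Per channel, c → c + 0.35(128 − c):
  R: 152 − 8.4 = 143.6 → 144
  G: 129 − 0.35 = 128.65 → 129
  B: 112 + 5.6 = 117.6 → 118
rgb(144, 129, 118) = #908176.

#908176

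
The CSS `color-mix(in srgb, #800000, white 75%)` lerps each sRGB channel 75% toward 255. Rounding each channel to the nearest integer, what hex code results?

#dfbfbf

#800000 is rgb(128, 0, 0).
Per channel, c → c + 0.75(255 − c):
  R: 128 + 95.25 = 223.25 → 223
  G: 0 + 191.25 = 191.25 → 191
  B: 0 + 191.25 = 191.25 → 191
rgb(223, 191, 191) = #dfbfbf.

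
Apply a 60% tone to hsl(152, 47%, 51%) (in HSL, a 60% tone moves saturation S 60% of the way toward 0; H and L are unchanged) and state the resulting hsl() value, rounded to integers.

hsl(152, 19%, 51%)

S moves 60% from 47 toward 0: 47 − 28.2 = 18.8 → 19.
H and L are unchanged.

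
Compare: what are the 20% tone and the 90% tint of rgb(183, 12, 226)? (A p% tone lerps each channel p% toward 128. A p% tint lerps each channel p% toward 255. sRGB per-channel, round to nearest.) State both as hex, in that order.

20% tone:
  R: 183 − 11 = 172 → 172
  G: 12 + 0.2×(128−12) = 12 + 23.2 = 35.2 → 35
  B: 226 + 0.2×(128−226) = 226 − 19.6 = 206.4 → 206
  → #AC23CE
90% tint:
  R: 183 + 0.9×(255−183) = 183 + 64.8 = 247.8 → 248
  G: 12 + 0.9×(255−12) = 12 + 218.7 = 230.7 → 231
  B: 226 + 26.1 = 252.1 → 252
  → #F8E7FC

#AC23CE, #F8E7FC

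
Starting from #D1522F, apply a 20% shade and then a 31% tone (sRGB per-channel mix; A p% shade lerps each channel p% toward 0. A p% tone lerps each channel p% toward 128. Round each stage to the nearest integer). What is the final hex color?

#9B5542

#D1522F is rgb(209, 82, 47).
Per channel, c → c + 0.2(0 − c):
  R: 209 + 0.2×(0−209) = 209 − 41.8 = 167.2 → 167
  G: 82 + 0.2×(0−82) = 82 − 16.4 = 65.6 → 66
  B: 47 + 0.2×(0−47) = 47 − 9.4 = 37.6 → 38
After the shade: rgb(167, 66, 38) = #A74226.
Lerp each channel 31% toward 128:
  R: 167 + 0.31×(128−167) = 167 − 12.09 = 154.91 → 155
  G: 66 + 19.22 = 85.22 → 85
  B: 38 + 0.31×(128−38) = 38 + 27.9 = 65.9 → 66
rgb(155, 85, 66) = #9B5542.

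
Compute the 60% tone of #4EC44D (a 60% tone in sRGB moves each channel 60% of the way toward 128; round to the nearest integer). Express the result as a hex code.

#6C9B6C

#4EC44D is rgb(78, 196, 77).
Per channel, c → c + 0.6(128 − c):
  R: 78 + 30 = 108 → 108
  G: 196 − 40.8 = 155.2 → 155
  B: 77 + 0.6×(128−77) = 77 + 30.6 = 107.6 → 108
rgb(108, 155, 108) = #6C9B6C.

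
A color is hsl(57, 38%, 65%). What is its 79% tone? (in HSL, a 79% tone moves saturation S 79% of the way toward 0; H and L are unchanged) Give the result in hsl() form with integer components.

hsl(57, 8%, 65%)

S moves 79% from 38 toward 0: 38 − 30.02 = 7.98 → 8.
H and L are unchanged.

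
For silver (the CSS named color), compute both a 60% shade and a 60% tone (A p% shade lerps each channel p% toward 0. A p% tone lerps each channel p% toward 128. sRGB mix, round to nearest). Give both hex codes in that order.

#4D4D4D, #9A9A9A

CSS silver is rgb(192, 192, 192).
60% shade:
  R: 192 − 115.2 = 76.8 → 77
  G: 192 + 0.6×(0−192) = 192 − 115.2 = 76.8 → 77
  B: 192 + 0.6×(0−192) = 192 − 115.2 = 76.8 → 77
  → #4D4D4D
60% tone:
  R: 192 + 0.6×(128−192) = 192 − 38.4 = 153.6 → 154
  G: 192 − 38.4 = 153.6 → 154
  B: 192 + 0.6×(128−192) = 192 − 38.4 = 153.6 → 154
  → #9A9A9A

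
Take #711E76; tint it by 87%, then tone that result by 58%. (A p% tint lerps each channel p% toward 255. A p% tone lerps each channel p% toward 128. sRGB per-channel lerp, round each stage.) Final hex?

#711E76 is rgb(113, 30, 118).
An 87% tint moves each channel 87% toward 255:
  R: 113 + 123.54 = 236.54 → 237
  G: 30 + 0.87×(255−30) = 30 + 195.75 = 225.75 → 226
  B: 118 + 119.19 = 237.19 → 237
After the tint: rgb(237, 226, 237) = #EDE2ED.
Lerp each channel 58% toward 128:
  R: 237 − 63.22 = 173.78 → 174
  G: 226 − 56.84 = 169.16 → 169
  B: 237 + 0.58×(128−237) = 237 − 63.22 = 173.78 → 174
rgb(174, 169, 174) = #AEA9AE.

#AEA9AE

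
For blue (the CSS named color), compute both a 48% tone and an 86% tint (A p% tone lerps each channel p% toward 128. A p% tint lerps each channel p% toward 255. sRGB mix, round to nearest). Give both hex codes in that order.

#3D3DC2, #DBDBFF

CSS blue is rgb(0, 0, 255).
48% tone:
  R: 0 + 0.48×(128−0) = 0 + 61.44 = 61.44 → 61
  G: 0 + 0.48×(128−0) = 0 + 61.44 = 61.44 → 61
  B: 255 − 60.96 = 194.04 → 194
  → #3D3DC2
86% tint:
  R: 0 + 0.86×(255−0) = 0 + 219.3 = 219.3 → 219
  G: 0 + 0.86×(255−0) = 0 + 219.3 = 219.3 → 219
  B: 255 + 0.86×(255−255) = 255 + 0 = 255 → 255
  → #DBDBFF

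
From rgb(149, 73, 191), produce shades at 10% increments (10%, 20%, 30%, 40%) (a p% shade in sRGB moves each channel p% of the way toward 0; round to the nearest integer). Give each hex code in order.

#8642AC, #773A99, #683386, #592C73

10%: (149 − 14.9 = 134.1→134, 73 − 7.3 = 65.7→66, 191 − 19.1 = 171.9→172) → #8642AC
20%: (149 − 29.8 = 119.2→119, 73 − 14.6 = 58.4→58, 191 − 38.2 = 152.8→153) → #773A99
30%: (149 − 44.7 = 104.3→104, 73 − 21.9 = 51.1→51, 191 − 57.3 = 133.7→134) → #683386
40%: (149 − 59.6 = 89.4→89, 73 − 29.2 = 43.8→44, 191 − 76.4 = 114.6→115) → #592C73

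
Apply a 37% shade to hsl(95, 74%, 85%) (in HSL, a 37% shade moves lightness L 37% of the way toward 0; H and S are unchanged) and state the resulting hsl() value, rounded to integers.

L moves 37% from 85 toward 0: 85 − 31.45 = 53.55 → 54.
H and S are unchanged.

hsl(95, 74%, 54%)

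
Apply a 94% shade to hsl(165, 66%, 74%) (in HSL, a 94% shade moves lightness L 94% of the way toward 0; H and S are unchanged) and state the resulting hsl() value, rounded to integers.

hsl(165, 66%, 4%)

L moves 94% from 74 toward 0: 74 − 69.56 = 4.44 → 4.
H and S are unchanged.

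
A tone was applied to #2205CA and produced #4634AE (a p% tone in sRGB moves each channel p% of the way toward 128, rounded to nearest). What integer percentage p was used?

#2205CA is rgb(34, 5, 202); #4634AE is rgb(70, 52, 174).
On the G channel (widest range): 52 ≈ 5 + (p/100)(128 − 5), so p ≈ 100×(52 − 5)/(128 − 5) = 4700/123 = 38.21.
p = 38 reproduces all three channels after rounding.

38%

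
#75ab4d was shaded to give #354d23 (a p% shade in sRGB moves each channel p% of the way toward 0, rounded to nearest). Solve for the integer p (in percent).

#75ab4d is rgb(117, 171, 77); #354d23 is rgb(53, 77, 35).
On the G channel (widest range): 77 ≈ 171 + (p/100)(0 − 171), so p ≈ 100×(77 − 171)/(0 − 171) = -9400/-171 = 54.97.
p = 55 reproduces all three channels after rounding.

55%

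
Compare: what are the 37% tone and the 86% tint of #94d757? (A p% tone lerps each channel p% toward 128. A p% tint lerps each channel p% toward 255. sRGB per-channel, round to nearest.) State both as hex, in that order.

#94d757 is rgb(148, 215, 87).
37% tone:
  R: 148 − 7.4 = 140.6 → 141
  G: 215 − 32.19 = 182.81 → 183
  B: 87 + 0.37×(128−87) = 87 + 15.17 = 102.17 → 102
  → #8db766
86% tint:
  R: 148 + 92.02 = 240.02 → 240
  G: 215 + 0.86×(255−215) = 215 + 34.4 = 249.4 → 249
  B: 87 + 0.86×(255−87) = 87 + 144.48 = 231.48 → 231
  → #f0f9e7

#8db766, #f0f9e7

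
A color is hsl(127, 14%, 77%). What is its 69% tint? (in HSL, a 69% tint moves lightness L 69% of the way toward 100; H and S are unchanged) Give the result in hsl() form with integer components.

hsl(127, 14%, 93%)

L moves 69% from 77 toward 100: 77 + 15.87 = 92.87 → 93.
H and S are unchanged.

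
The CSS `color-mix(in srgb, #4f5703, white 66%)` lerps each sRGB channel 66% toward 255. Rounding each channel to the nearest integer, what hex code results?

#c3c6a9

#4f5703 is rgb(79, 87, 3).
Lerp each channel 66% toward 255:
  R: 79 + 0.66×(255−79) = 79 + 116.16 = 195.16 → 195
  G: 87 + 110.88 = 197.88 → 198
  B: 3 + 0.66×(255−3) = 3 + 166.32 = 169.32 → 169
rgb(195, 198, 169) = #c3c6a9.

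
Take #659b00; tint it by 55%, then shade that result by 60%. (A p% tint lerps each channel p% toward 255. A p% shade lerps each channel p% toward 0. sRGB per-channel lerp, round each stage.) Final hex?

#659b00 is rgb(101, 155, 0).
Per channel, c → c + 0.55(255 − c):
  R: 101 + 0.55×(255−101) = 101 + 84.7 = 185.7 → 186
  G: 155 + 0.55×(255−155) = 155 + 55 = 210 → 210
  B: 0 + 140.25 = 140.25 → 140
After the tint: rgb(186, 210, 140) = #bad28c.
Per channel, c → c + 0.6(0 − c):
  R: 186 + 0.6×(0−186) = 186 − 111.6 = 74.4 → 74
  G: 210 + 0.6×(0−210) = 210 − 126 = 84 → 84
  B: 140 + 0.6×(0−140) = 140 − 84 = 56 → 56
rgb(74, 84, 56) = #4a5438.

#4a5438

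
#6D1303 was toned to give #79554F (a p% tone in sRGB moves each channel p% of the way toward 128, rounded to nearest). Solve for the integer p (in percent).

61%

#6D1303 is rgb(109, 19, 3); #79554F is rgb(121, 85, 79).
On the B channel (widest range): 79 ≈ 3 + (p/100)(128 − 3), so p ≈ 100×(79 − 3)/(128 − 3) = 7600/125 = 60.80.
p = 61 reproduces all three channels after rounding.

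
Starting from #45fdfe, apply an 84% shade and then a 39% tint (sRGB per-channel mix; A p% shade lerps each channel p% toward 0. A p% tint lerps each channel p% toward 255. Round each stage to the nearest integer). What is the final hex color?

#45fdfe is rgb(69, 253, 254).
Lerp each channel 84% toward 0:
  R: 69 + 0.84×(0−69) = 69 − 57.96 = 11.04 → 11
  G: 253 + 0.84×(0−253) = 253 − 212.52 = 40.48 → 40
  B: 254 + 0.84×(0−254) = 254 − 213.36 = 40.64 → 41
After the shade: rgb(11, 40, 41) = #0b2829.
Lerp each channel 39% toward 255:
  R: 11 + 95.16 = 106.16 → 106
  G: 40 + 0.39×(255−40) = 40 + 83.85 = 123.85 → 124
  B: 41 + 83.46 = 124.46 → 124
rgb(106, 124, 124) = #6a7c7c.

#6a7c7c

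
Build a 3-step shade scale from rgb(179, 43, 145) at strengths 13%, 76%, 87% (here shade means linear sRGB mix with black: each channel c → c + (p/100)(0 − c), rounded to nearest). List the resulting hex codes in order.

#9C257E, #2B0A23, #170613

13%: (179 − 23.27 = 155.73→156, 43 − 5.59 = 37.41→37, 145 − 18.85 = 126.15→126) → #9C257E
76%: (179 − 136.04 = 42.96→43, 43 − 32.68 = 10.32→10, 145 − 110.2 = 34.8→35) → #2B0A23
87%: (179 − 155.73 = 23.27→23, 43 − 37.41 = 5.59→6, 145 − 126.15 = 18.85→19) → #170613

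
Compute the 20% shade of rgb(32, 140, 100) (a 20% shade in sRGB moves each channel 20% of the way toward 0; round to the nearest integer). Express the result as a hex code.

#1A7050

A 20% shade moves each channel 20% toward 0:
  R: 32 + 0.2×(0−32) = 32 − 6.4 = 25.6 → 26
  G: 140 − 28 = 112 → 112
  B: 100 + 0.2×(0−100) = 100 − 20 = 80 → 80
rgb(26, 112, 80) = #1A7050.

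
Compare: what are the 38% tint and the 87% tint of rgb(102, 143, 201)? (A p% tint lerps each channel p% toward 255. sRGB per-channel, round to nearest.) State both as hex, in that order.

38% tint:
  R: 102 + 0.38×(255−102) = 102 + 58.14 = 160.14 → 160
  G: 143 + 0.38×(255−143) = 143 + 42.56 = 185.56 → 186
  B: 201 + 0.38×(255−201) = 201 + 20.52 = 221.52 → 222
  → #A0BADE
87% tint:
  R: 102 + 133.11 = 235.11 → 235
  G: 143 + 97.44 = 240.44 → 240
  B: 201 + 46.98 = 247.98 → 248
  → #EBF0F8

#A0BADE, #EBF0F8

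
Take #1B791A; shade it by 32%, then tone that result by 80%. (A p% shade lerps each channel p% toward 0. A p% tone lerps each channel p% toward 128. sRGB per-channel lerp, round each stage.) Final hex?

#6A776A

#1B791A is rgb(27, 121, 26).
A 32% shade moves each channel 32% toward 0:
  R: 27 + 0.32×(0−27) = 27 − 8.64 = 18.36 → 18
  G: 121 + 0.32×(0−121) = 121 − 38.72 = 82.28 → 82
  B: 26 + 0.32×(0−26) = 26 − 8.32 = 17.68 → 18
After the shade: rgb(18, 82, 18) = #125212.
Lerp each channel 80% toward 128:
  R: 18 + 0.8×(128−18) = 18 + 88 = 106 → 106
  G: 82 + 36.8 = 118.8 → 119
  B: 18 + 0.8×(128−18) = 18 + 88 = 106 → 106
rgb(106, 119, 106) = #6A776A.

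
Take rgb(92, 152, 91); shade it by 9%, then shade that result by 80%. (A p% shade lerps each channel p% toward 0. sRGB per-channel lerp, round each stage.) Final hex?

#111C11

Per channel, c → c + 0.09(0 − c):
  R: 92 + 0.09×(0−92) = 92 − 8.28 = 83.72 → 84
  G: 152 − 13.68 = 138.32 → 138
  B: 91 − 8.19 = 82.81 → 83
After the shade: rgb(84, 138, 83) = #548A53.
Lerp each channel 80% toward 0:
  R: 84 − 67.2 = 16.8 → 17
  G: 138 + 0.8×(0−138) = 138 − 110.4 = 27.6 → 28
  B: 83 + 0.8×(0−83) = 83 − 66.4 = 16.6 → 17
rgb(17, 28, 17) = #111C11.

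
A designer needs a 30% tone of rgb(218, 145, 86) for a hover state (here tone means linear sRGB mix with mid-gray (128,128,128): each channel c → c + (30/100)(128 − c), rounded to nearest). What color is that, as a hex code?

A 30% tone moves each channel 30% toward 128:
  R: 218 + 0.3×(128−218) = 218 − 27 = 191 → 191
  G: 145 + 0.3×(128−145) = 145 − 5.1 = 139.9 → 140
  B: 86 + 0.3×(128−86) = 86 + 12.6 = 98.6 → 99
rgb(191, 140, 99) = #BF8C63.

#BF8C63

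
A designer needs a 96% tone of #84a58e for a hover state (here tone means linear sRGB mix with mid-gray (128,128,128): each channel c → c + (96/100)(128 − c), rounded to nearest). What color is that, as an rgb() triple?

#84a58e is rgb(132, 165, 142).
Lerp each channel 96% toward 128:
  R: 132 + 0.96×(128−132) = 132 − 3.84 = 128.16 → 128
  G: 165 + 0.96×(128−165) = 165 − 35.52 = 129.48 → 129
  B: 142 − 13.44 = 128.56 → 129

rgb(128, 129, 129)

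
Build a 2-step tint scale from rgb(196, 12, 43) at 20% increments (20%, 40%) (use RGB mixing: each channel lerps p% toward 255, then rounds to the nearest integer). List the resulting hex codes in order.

20%: (196 + 11.8 = 207.8→208, 12 + 48.6 = 60.6→61, 43 + 42.4 = 85.4→85) → #D03D55
40%: (196 + 23.6 = 219.6→220, 12 + 97.2 = 109.2→109, 43 + 84.8 = 127.8→128) → #DC6D80

#D03D55, #DC6D80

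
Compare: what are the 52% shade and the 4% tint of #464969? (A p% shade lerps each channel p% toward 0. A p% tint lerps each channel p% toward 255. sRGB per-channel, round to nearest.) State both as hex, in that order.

#464969 is rgb(70, 73, 105).
52% shade:
  R: 70 + 0.52×(0−70) = 70 − 36.4 = 33.6 → 34
  G: 73 − 37.96 = 35.04 → 35
  B: 105 + 0.52×(0−105) = 105 − 54.6 = 50.4 → 50
  → #222332
4% tint:
  R: 70 + 0.04×(255−70) = 70 + 7.4 = 77.4 → 77
  G: 73 + 0.04×(255−73) = 73 + 7.28 = 80.28 → 80
  B: 105 + 0.04×(255−105) = 105 + 6 = 111 → 111
  → #4D506F

#222332, #4D506F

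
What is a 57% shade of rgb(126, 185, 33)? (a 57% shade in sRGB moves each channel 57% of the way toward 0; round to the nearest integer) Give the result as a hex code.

Per channel, c → c + 0.57(0 − c):
  R: 126 + 0.57×(0−126) = 126 − 71.82 = 54.18 → 54
  G: 185 + 0.57×(0−185) = 185 − 105.45 = 79.55 → 80
  B: 33 + 0.57×(0−33) = 33 − 18.81 = 14.19 → 14
rgb(54, 80, 14) = #36500e.

#36500e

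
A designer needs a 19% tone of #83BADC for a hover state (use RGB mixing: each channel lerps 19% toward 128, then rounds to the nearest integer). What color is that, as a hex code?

#82AFCB

#83BADC is rgb(131, 186, 220).
A 19% tone moves each channel 19% toward 128:
  R: 131 + 0.19×(128−131) = 131 − 0.57 = 130.43 → 130
  G: 186 + 0.19×(128−186) = 186 − 11.02 = 174.98 → 175
  B: 220 + 0.19×(128−220) = 220 − 17.48 = 202.52 → 203
rgb(130, 175, 203) = #82AFCB.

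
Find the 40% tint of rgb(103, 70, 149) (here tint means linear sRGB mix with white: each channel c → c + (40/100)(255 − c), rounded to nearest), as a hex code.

#A490BF

A 40% tint moves each channel 40% toward 255:
  R: 103 + 0.4×(255−103) = 103 + 60.8 = 163.8 → 164
  G: 70 + 0.4×(255−70) = 70 + 74 = 144 → 144
  B: 149 + 42.4 = 191.4 → 191
rgb(164, 144, 191) = #A490BF.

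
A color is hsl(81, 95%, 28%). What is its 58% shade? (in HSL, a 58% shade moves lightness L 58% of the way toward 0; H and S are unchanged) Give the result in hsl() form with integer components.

L moves 58% from 28 toward 0: 28 − 16.24 = 11.76 → 12.
H and S are unchanged.

hsl(81, 95%, 12%)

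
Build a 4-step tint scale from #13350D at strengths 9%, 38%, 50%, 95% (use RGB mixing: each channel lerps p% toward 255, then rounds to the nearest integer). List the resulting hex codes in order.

#13350D is rgb(19, 53, 13).
9%: (19 + 21.24 = 40.24→40, 53 + 18.18 = 71.18→71, 13 + 21.78 = 34.78→35) → #284723
38%: (19 + 89.68 = 108.68→109, 53 + 76.76 = 129.76→130, 13 + 91.96 = 104.96→105) → #6D8269
50%: (19 + 118 = 137→137, 53 + 101 = 154→154, 13 + 121 = 134→134) → #899A86
95%: (19 + 224.2 = 243.2→243, 53 + 191.9 = 244.9→245, 13 + 229.9 = 242.9→243) → #F3F5F3

#284723, #6D8269, #899A86, #F3F5F3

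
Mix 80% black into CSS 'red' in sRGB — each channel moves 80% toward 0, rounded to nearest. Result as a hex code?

#330000

CSS red is rgb(255, 0, 0).
Per channel, c → c + 0.8(0 − c):
  R: 255 + 0.8×(0−255) = 255 − 204 = 51 → 51
  G: 0 + 0.8×(0−0) = 0 + 0 = 0 → 0
  B: 0 + 0.8×(0−0) = 0 + 0 = 0 → 0
rgb(51, 0, 0) = #330000.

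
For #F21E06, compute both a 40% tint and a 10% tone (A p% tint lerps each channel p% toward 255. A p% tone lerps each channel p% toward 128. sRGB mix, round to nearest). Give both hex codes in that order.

#F21E06 is rgb(242, 30, 6).
40% tint:
  R: 242 + 5.2 = 247.2 → 247
  G: 30 + 0.4×(255−30) = 30 + 90 = 120 → 120
  B: 6 + 0.4×(255−6) = 6 + 99.6 = 105.6 → 106
  → #F7786A
10% tone:
  R: 242 − 11.4 = 230.6 → 231
  G: 30 + 0.1×(128−30) = 30 + 9.8 = 39.8 → 40
  B: 6 + 0.1×(128−6) = 6 + 12.2 = 18.2 → 18
  → #E72812

#F7786A, #E72812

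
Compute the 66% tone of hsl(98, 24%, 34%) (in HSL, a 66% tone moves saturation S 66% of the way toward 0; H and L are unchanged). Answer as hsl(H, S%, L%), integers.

S moves 66% from 24 toward 0: 24 − 15.84 = 8.16 → 8.
H and L are unchanged.

hsl(98, 8%, 34%)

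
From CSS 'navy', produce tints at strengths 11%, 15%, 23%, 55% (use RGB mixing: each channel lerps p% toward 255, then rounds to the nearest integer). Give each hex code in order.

#1c1c8e, #262693, #3b3b9d, #8c8cc6

CSS navy is rgb(0, 0, 128).
11%: (0 + 28.05 = 28.05→28, 0 + 28.05 = 28.05→28, 128 + 13.97 = 141.97→142) → #1c1c8e
15%: (0 + 38.25 = 38.25→38, 0 + 38.25 = 38.25→38, 128 + 19.05 = 147.05→147) → #262693
23%: (0 + 58.65 = 58.65→59, 0 + 58.65 = 58.65→59, 128 + 29.21 = 157.21→157) → #3b3b9d
55%: (0 + 140.25 = 140.25→140, 0 + 140.25 = 140.25→140, 128 + 69.85 = 197.85→198) → #8c8cc6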